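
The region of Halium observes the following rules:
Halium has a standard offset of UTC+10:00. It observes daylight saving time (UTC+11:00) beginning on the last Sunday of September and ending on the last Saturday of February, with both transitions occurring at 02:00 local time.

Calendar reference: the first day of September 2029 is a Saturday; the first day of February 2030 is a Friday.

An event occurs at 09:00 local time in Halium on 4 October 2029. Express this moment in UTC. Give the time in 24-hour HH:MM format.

22:00

1 September 2029 is a Saturday, so Sundays fall on 2, 9, 16, 23, 30; the last is September 30.
1 February 2030 is a Friday, so Saturdays fall on 2, 9, 16, 23; the last is February 23.
4 October 2029 lies within the daylight-saving period (30 September 2029 – 23 February 2030), so Halium is on daylight time, UTC+11:00.
09:00 local − 11h = 22:00 UTC (rolling into the previous day, 3 October 2029).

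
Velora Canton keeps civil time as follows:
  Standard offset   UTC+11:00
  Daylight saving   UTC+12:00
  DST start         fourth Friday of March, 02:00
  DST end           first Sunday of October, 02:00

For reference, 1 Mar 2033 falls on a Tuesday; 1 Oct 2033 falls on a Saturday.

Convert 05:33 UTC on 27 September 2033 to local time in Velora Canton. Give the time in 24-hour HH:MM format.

1 March 2033 is a Tuesday, so the first Friday is March 4 and the fourth is March 25.
1 October 2033 is a Saturday, so the first Sunday is October 2.
At the standard offset (UTC+11:00), 05:33 UTC + 11h = 16:33 Velora Canton standard time.
Daylight saving runs 25 March – 2 October; the standard-time date in Velora Canton, 27 September 2033, is inside that window, so Velora Canton is at UTC+12:00.
05:33 UTC + 12h = 17:33 local.

17:33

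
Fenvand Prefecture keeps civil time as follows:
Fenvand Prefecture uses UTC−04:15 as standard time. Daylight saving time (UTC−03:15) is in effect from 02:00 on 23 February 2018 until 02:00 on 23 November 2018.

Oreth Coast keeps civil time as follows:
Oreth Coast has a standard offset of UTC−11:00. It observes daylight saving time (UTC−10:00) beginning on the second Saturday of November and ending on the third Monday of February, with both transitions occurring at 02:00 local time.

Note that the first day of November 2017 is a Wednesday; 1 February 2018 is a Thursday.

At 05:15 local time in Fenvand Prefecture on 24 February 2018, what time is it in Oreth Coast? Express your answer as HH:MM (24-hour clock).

24 February 2018 lies within the daylight-saving period (23 February – 23 November), so Fenvand Prefecture is on daylight time, UTC−03:15.
05:15 Fenvand Prefecture + 3h15m = 08:30 UTC.
1 November 2017 is a Wednesday, so the first Saturday is November 4 and the second is November 11.
1 February 2018 is a Thursday, so the first Monday is February 5 and the third is February 19.
At the standard offset (UTC−11:00), 08:30 UTC − 11h = 21:30 Oreth Coast standard time (rolling into the previous day, 23 February 2018).
The standard-time date in Oreth Coast, 23 February 2018, is outside the daylight-saving period (11 November 2017 – 19 February 2018), so Oreth Coast is on standard time, UTC−11:00.
08:30 UTC − 11h = 21:30 Oreth Coast (rolling into the previous day, 23 February 2018).

21:30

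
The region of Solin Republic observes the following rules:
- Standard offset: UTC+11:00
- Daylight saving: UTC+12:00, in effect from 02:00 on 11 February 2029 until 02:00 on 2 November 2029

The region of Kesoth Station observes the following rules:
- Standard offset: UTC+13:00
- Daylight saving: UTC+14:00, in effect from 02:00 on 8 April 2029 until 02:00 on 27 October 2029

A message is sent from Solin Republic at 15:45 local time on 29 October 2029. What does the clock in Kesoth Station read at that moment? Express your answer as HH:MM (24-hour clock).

29 October 2029 lies within the daylight-saving period (11 February – 2 November), so Solin Republic is on daylight time, UTC+12:00.
15:45 Solin Republic − 12h = 03:45 UTC.
At the standard offset (UTC+13:00), 03:45 UTC + 13h = 16:45 Kesoth Station standard time.
The standard-time date in Kesoth Station, 29 October 2029, is outside the daylight-saving period (8 April – 27 October), so Kesoth Station is on standard time, UTC+13:00.
03:45 UTC + 13h = 16:45 Kesoth Station.

16:45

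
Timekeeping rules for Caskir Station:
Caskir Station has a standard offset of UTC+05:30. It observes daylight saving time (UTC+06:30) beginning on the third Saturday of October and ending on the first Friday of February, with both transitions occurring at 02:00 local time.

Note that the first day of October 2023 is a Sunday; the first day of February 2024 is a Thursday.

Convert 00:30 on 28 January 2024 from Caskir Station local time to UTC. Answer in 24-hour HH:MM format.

18:00

1 October 2023 is a Sunday, so the first Saturday is October 7 and the third is October 21.
1 February 2024 is a Thursday, so the first Friday is February 2.
Daylight saving runs 21 October 2023 – 2 February 2024; 28 January 2024 is inside that window, so Caskir Station is at UTC+06:30.
00:30 local − 6h30m = 18:00 UTC (rolling into the previous day, 27 January 2024).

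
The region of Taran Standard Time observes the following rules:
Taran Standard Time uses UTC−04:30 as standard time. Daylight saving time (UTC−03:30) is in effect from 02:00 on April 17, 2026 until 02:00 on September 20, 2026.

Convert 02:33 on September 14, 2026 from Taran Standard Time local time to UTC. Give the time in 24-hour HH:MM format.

Daylight saving runs 17 April – 20 September; September 14, 2026 is inside that window, so Taran Standard Time is at UTC−03:30.
02:33 local + 3h30m = 06:03 UTC.

06:03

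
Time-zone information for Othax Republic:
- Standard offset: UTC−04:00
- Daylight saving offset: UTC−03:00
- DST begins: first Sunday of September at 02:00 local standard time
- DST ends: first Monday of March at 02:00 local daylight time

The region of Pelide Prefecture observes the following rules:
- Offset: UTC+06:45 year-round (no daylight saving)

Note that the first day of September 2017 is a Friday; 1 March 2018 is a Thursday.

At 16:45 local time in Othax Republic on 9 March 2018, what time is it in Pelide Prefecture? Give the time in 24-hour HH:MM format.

1 September 2017 is a Friday, so the first Sunday is September 3.
1 March 2018 is a Thursday, so the first Monday is March 5.
9 March 2018 is outside the daylight-saving period (3 September 2017 – 5 March 2018), so Othax Republic is on standard time, UTC−04:00.
16:45 Othax Republic + 4h = 20:45 UTC.
Pelide Prefecture has no daylight saving, so its offset is UTC+06:45 year-round.
20:45 UTC + 6h45m = 03:30 Pelide Prefecture (rolling into the next day, 10 March 2018).

03:30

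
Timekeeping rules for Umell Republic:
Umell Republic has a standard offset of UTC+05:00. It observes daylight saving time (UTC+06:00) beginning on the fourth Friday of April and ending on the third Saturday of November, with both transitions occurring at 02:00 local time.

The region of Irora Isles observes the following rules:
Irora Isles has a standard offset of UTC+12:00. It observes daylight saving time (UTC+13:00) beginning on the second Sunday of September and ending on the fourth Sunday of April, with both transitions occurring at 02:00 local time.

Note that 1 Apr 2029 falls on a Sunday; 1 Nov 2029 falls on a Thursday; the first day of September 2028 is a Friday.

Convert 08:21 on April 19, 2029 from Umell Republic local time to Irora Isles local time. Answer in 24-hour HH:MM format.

16:21

1 April 2029 is a Sunday, so the first Friday is April 6 and the fourth is April 27.
1 November 2029 is a Thursday, so the first Saturday is November 3 and the third is November 17.
April 19, 2029 is outside the daylight-saving period (27 April – 17 November), so Umell Republic is on standard time, UTC+05:00.
08:21 Umell Republic − 5h = 03:21 UTC.
1 September 2028 is a Friday, so the first Sunday is September 3 and the second is September 10.
1 April 2029 is a Sunday, so the first Sunday is April 1 and the fourth is April 22.
At the standard offset (UTC+12:00), 03:21 UTC + 12h = 15:21 Irora Isles standard time.
The standard-time date in Irora Isles, April 19, 2029, falls between 10 September 2028 and 22 April 2029, so daylight saving is in effect and Irora Isles is at UTC+13:00.
03:21 UTC + 13h = 16:21 Irora Isles.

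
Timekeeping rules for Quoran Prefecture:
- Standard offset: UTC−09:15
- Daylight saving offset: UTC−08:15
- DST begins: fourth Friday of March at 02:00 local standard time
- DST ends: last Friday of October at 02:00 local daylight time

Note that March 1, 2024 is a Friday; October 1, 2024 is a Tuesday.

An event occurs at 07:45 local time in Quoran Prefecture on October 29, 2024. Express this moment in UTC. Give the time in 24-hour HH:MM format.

1 March 2024 is a Friday, so the first Friday is March 1 and the fourth is March 22.
1 October 2024 is a Tuesday, so Fridays fall on 4, 11, 18, 25; the last is October 25.
October 29, 2024 does not fall between 22 March and 25 October, so daylight saving is not in effect and Quoran Prefecture is at UTC−09:15.
07:45 local + 9h15m = 17:00 UTC.

17:00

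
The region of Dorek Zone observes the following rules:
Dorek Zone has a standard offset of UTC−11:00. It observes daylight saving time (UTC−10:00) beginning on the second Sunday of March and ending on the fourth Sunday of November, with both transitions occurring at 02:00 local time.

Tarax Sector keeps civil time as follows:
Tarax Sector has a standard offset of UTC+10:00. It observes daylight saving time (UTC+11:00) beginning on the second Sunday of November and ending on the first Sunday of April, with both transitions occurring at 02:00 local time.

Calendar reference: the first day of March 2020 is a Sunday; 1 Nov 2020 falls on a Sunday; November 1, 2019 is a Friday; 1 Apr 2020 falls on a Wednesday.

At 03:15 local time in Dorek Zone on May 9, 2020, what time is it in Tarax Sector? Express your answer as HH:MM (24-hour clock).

1 March 2020 is a Sunday, so the first Sunday is March 1 and the second is March 8.
1 November 2020 is a Sunday, so the first Sunday is November 1 and the fourth is November 22.
May 9, 2020 lies within the daylight-saving period (8 March – 22 November), so Dorek Zone is on daylight time, UTC−10:00.
03:15 Dorek Zone + 10h = 13:15 UTC.
1 November 2019 is a Friday, so the first Sunday is November 3 and the second is November 10.
1 April 2020 is a Wednesday, so the first Sunday is April 5.
At the standard offset (UTC+10:00), 13:15 UTC + 10h = 23:15 Tarax Sector standard time.
The standard-time date in Tarax Sector, May 9, 2020, does not fall between 10 November 2019 and 5 April 2020, so daylight saving is not in effect and Tarax Sector is at UTC+10:00.
13:15 UTC + 10h = 23:15 Tarax Sector.

23:15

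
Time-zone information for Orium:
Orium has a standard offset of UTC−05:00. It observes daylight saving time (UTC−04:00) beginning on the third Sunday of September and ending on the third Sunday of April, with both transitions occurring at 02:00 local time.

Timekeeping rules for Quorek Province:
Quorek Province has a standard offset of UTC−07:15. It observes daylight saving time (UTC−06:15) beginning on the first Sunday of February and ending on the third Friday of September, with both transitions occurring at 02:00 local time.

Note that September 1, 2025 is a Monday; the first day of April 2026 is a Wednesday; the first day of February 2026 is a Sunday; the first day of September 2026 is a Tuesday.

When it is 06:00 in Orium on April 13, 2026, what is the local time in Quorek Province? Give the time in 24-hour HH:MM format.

03:45

1 September 2025 is a Monday, so the first Sunday is September 7 and the third is September 21.
1 April 2026 is a Wednesday, so the first Sunday is April 5 and the third is April 19.
April 13, 2026 falls between 21 September 2025 and 19 April 2026, so daylight saving is in effect and Orium is at UTC−04:00.
06:00 Orium + 4h = 10:00 UTC.
1 February 2026 is a Sunday, so the first Sunday is February 1.
1 September 2026 is a Tuesday, so the first Friday is September 4 and the third is September 18.
At the standard offset (UTC−07:15), 10:00 UTC − 7h15m = 02:45 Quorek Province standard time.
The standard-time date in Quorek Province, April 13, 2026, lies within the daylight-saving period (1 February – 18 September), so Quorek Province is on daylight time, UTC−06:15.
10:00 UTC − 6h15m = 03:45 Quorek Province.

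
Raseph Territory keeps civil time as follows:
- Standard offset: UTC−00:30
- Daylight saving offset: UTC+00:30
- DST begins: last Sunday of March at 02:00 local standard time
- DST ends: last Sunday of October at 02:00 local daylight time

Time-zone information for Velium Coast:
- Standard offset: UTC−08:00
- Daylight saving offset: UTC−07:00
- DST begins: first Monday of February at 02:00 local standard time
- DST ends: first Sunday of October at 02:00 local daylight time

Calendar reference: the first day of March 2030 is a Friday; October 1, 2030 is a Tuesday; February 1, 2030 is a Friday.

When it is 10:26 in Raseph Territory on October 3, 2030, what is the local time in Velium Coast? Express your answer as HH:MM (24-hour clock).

02:56

1 March 2030 is a Friday, so Sundays fall on 3, 10, 17, 24, 31; the last is March 31.
1 October 2030 is a Tuesday, so Sundays fall on 6, 13, 20, 27; the last is October 27.
October 3, 2030 falls between 31 March and 27 October, so daylight saving is in effect and Raseph Territory is at UTC+00:30.
10:26 Raseph Territory − 0h30m = 09:56 UTC.
1 February 2030 is a Friday, so the first Monday is February 4.
1 October 2030 is a Tuesday, so the first Sunday is October 6.
At the standard offset (UTC−08:00), 09:56 UTC − 8h = 01:56 Velium Coast standard time.
The standard-time date in Velium Coast, October 3, 2030, lies within the daylight-saving period (4 February – 6 October), so Velium Coast is on daylight time, UTC−07:00.
09:56 UTC − 7h = 02:56 Velium Coast.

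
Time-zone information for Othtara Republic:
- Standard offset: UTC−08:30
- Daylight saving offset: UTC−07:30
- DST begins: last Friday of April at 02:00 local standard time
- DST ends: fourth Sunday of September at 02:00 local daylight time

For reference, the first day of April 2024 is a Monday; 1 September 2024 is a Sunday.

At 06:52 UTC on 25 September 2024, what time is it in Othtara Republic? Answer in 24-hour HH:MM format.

22:22

1 April 2024 is a Monday, so Fridays fall on 5, 12, 19, 26; the last is April 26.
1 September 2024 is a Sunday, so the first Sunday is September 1 and the fourth is September 22.
At the standard offset (UTC−08:30), 06:52 UTC − 8h30m = 22:22 Othtara Republic standard time (rolling into the previous day, 24 September 2024).
Daylight saving runs 26 April – 22 September; the standard-time date in Othtara Republic, 24 September 2024, is outside that window, so Othtara Republic is on standard time at UTC−08:30.
06:52 UTC − 8h30m = 22:22 local (rolling into the previous day, 24 September 2024).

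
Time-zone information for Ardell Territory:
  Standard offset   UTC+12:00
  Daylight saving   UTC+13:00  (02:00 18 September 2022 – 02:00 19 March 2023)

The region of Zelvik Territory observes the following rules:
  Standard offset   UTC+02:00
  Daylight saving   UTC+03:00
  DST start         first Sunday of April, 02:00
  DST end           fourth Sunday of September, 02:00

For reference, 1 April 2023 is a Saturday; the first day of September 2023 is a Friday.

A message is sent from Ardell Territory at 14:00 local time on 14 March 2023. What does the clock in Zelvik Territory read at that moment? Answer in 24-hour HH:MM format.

14 March 2023 falls between 18 September 2022 and 19 March 2023, so daylight saving is in effect and Ardell Territory is at UTC+13:00.
14:00 Ardell Territory − 13h = 01:00 UTC.
1 April 2023 is a Saturday, so the first Sunday is April 2.
1 September 2023 is a Friday, so the first Sunday is September 3 and the fourth is September 24.
At the standard offset (UTC+02:00), 01:00 UTC + 2h = 03:00 Zelvik Territory standard time.
Daylight saving runs 2 April – 24 September; the standard-time date in Zelvik Territory, 14 March 2023, is outside that window, so Zelvik Territory is on standard time at UTC+02:00.
01:00 UTC + 2h = 03:00 Zelvik Territory.

03:00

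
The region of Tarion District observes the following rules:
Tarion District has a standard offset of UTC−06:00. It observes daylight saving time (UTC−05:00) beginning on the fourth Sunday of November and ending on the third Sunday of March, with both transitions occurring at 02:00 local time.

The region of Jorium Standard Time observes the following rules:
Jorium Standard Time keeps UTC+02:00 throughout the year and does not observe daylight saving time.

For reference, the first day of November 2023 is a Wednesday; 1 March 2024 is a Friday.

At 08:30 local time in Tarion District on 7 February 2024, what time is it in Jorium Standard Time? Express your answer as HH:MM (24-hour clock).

1 November 2023 is a Wednesday, so the first Sunday is November 5 and the fourth is November 26.
1 March 2024 is a Friday, so the first Sunday is March 3 and the third is March 17.
7 February 2024 falls between 26 November 2023 and 17 March 2024, so daylight saving is in effect and Tarion District is at UTC−05:00.
08:30 Tarion District + 5h = 13:30 UTC.
Jorium Standard Time stays on UTC+02:00 all year.
13:30 UTC + 2h = 15:30 Jorium Standard Time.

15:30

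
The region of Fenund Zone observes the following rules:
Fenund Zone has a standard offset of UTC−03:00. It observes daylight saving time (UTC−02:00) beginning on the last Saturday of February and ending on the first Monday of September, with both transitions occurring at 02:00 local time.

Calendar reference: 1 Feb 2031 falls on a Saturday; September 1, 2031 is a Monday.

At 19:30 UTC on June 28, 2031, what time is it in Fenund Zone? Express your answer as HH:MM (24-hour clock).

17:30

1 February 2031 is a Saturday, so Saturdays fall on 1, 8, 15, 22; the last is February 22.
1 September 2031 is a Monday, so the first Monday is September 1.
At the standard offset (UTC−03:00), 19:30 UTC − 3h = 16:30 Fenund Zone standard time.
Daylight saving runs 22 February – 1 September; the standard-time date in Fenund Zone, June 28, 2031, is inside that window, so Fenund Zone is at UTC−02:00.
19:30 UTC − 2h = 17:30 local.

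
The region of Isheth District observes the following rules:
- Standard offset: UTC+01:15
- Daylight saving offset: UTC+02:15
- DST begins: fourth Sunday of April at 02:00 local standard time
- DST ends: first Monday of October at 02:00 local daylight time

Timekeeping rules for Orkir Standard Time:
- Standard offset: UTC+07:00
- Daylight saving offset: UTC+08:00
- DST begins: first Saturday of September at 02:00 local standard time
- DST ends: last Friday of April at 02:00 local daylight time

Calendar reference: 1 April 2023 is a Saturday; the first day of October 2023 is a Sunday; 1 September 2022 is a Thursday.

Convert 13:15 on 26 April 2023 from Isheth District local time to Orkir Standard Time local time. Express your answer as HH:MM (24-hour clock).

19:00

1 April 2023 is a Saturday, so the first Sunday is April 2 and the fourth is April 23.
1 October 2023 is a Sunday, so the first Monday is October 2.
26 April 2023 lies within the daylight-saving period (23 April – 2 October), so Isheth District is on daylight time, UTC+02:15.
13:15 Isheth District − 2h15m = 11:00 UTC.
1 September 2022 is a Thursday, so the first Saturday is September 3.
1 April 2023 is a Saturday, so Fridays fall on 7, 14, 21, 28; the last is April 28.
At the standard offset (UTC+07:00), 11:00 UTC + 7h = 18:00 Orkir Standard Time standard time.
The standard-time date in Orkir Standard Time, 26 April 2023, falls between 3 September 2022 and 28 April 2023, so daylight saving is in effect and Orkir Standard Time is at UTC+08:00.
11:00 UTC + 8h = 19:00 Orkir Standard Time.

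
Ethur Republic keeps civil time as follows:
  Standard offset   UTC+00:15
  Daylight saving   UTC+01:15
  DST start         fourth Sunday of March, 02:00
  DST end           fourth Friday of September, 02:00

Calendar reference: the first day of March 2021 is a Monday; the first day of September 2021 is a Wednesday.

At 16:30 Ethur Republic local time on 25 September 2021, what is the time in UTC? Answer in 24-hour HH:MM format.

16:15

1 March 2021 is a Monday, so the first Sunday is March 7 and the fourth is March 28.
1 September 2021 is a Wednesday, so the first Friday is September 3 and the fourth is September 24.
25 September 2021 is outside the daylight-saving period (28 March – 24 September), so Ethur Republic is on standard time, UTC+00:15.
16:30 local − 0h15m = 16:15 UTC.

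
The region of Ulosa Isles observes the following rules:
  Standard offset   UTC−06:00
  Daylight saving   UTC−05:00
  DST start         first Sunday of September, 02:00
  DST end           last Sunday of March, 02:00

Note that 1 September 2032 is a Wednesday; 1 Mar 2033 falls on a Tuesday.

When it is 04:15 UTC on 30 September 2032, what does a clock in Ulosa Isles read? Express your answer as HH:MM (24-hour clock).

23:15

1 September 2032 is a Wednesday, so the first Sunday is September 5.
1 March 2033 is a Tuesday, so Sundays fall on 6, 13, 20, 27; the last is March 27.
At the standard offset (UTC−06:00), 04:15 UTC − 6h = 22:15 Ulosa Isles standard time (rolling into the previous day, 29 September 2032).
The standard-time date in Ulosa Isles, 29 September 2032, falls between 5 September 2032 and 27 March 2033, so daylight saving is in effect and Ulosa Isles is at UTC−05:00.
04:15 UTC − 5h = 23:15 local (rolling into the previous day, 29 September 2032).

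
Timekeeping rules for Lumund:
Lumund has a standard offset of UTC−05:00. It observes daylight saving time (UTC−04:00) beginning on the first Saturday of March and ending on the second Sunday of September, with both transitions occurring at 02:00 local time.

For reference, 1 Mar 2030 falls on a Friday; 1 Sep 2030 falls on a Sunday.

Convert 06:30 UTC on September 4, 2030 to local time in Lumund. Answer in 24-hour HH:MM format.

02:30

1 March 2030 is a Friday, so the first Saturday is March 2.
1 September 2030 is a Sunday, so the first Sunday is September 1 and the second is September 8.
At the standard offset (UTC−05:00), 06:30 UTC − 5h = 01:30 Lumund standard time.
The standard-time date in Lumund, September 4, 2030, falls between 2 March and 8 September, so daylight saving is in effect and Lumund is at UTC−04:00.
06:30 UTC − 4h = 02:30 local.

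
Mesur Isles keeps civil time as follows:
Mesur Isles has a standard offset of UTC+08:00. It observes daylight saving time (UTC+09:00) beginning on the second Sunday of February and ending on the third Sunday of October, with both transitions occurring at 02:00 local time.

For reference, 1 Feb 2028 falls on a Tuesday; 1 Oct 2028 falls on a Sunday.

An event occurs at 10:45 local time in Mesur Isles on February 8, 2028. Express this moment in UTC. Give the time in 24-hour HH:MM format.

1 February 2028 is a Tuesday, so the first Sunday is February 6 and the second is February 13.
1 October 2028 is a Sunday, so the first Sunday is October 1 and the third is October 15.
February 8, 2028 is outside the daylight-saving period (13 February – 15 October), so Mesur Isles is on standard time, UTC+08:00.
10:45 local − 8h = 02:45 UTC.

02:45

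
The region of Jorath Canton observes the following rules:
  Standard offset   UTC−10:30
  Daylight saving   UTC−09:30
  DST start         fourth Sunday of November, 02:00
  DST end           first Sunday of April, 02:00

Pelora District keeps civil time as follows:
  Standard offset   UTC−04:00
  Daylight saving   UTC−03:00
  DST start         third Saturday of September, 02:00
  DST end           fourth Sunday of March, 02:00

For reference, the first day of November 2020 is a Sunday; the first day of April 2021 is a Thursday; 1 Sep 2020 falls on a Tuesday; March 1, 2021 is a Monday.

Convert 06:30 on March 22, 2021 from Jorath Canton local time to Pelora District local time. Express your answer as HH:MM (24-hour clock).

13:00

1 November 2020 is a Sunday, so the first Sunday is November 1 and the fourth is November 22.
1 April 2021 is a Thursday, so the first Sunday is April 4.
March 22, 2021 falls between 22 November 2020 and 4 April 2021, so daylight saving is in effect and Jorath Canton is at UTC−09:30.
06:30 Jorath Canton + 9h30m = 16:00 UTC.
1 September 2020 is a Tuesday, so the first Saturday is September 5 and the third is September 19.
1 March 2021 is a Monday, so the first Sunday is March 7 and the fourth is March 28.
At the standard offset (UTC−04:00), 16:00 UTC − 4h = 12:00 Pelora District standard time.
The standard-time date in Pelora District, March 22, 2021, lies within the daylight-saving period (19 September 2020 – 28 March 2021), so Pelora District is on daylight time, UTC−03:00.
16:00 UTC − 3h = 13:00 Pelora District.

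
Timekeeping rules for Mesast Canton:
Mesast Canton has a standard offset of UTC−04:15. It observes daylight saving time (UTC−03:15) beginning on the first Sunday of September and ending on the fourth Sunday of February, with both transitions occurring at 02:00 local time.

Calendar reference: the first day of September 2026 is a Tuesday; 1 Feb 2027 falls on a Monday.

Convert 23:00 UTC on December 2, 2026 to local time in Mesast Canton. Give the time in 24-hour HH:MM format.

1 September 2026 is a Tuesday, so the first Sunday is September 6.
1 February 2027 is a Monday, so the first Sunday is February 7 and the fourth is February 28.
At the standard offset (UTC−04:15), 23:00 UTC − 4h15m = 18:45 Mesast Canton standard time.
Daylight saving runs 6 September 2026 – 28 February 2027; the standard-time date in Mesast Canton, December 2, 2026, is inside that window, so Mesast Canton is at UTC−03:15.
23:00 UTC − 3h15m = 19:45 local.

19:45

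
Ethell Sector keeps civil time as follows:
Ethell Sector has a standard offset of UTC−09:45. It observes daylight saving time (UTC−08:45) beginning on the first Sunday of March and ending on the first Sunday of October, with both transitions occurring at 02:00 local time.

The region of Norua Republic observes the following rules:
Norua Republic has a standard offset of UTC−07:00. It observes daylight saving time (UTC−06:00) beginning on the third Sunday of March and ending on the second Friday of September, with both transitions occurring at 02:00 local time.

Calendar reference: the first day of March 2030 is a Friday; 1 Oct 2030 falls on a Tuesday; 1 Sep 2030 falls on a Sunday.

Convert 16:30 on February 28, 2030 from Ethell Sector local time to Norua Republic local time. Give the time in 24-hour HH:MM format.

19:15

1 March 2030 is a Friday, so the first Sunday is March 3.
1 October 2030 is a Tuesday, so the first Sunday is October 6.
Daylight saving runs 3 March – 6 October; February 28, 2030 is outside that window, so Ethell Sector is on standard time at UTC−09:45.
16:30 Ethell Sector + 9h45m = 02:15 UTC (rolling into the next day, 1 March 2030).
1 March 2030 is a Friday, so the first Sunday is March 3 and the third is March 17.
1 September 2030 is a Sunday, so the first Friday is September 6 and the second is September 13.
At the standard offset (UTC−07:00), 02:15 UTC − 7h = 19:15 Norua Republic standard time (rolling into the previous day, 28 February 2030).
Daylight saving runs 17 March – 13 September; the standard-time date in Norua Republic, February 28, 2030, is outside that window, so Norua Republic is on standard time at UTC−07:00.
02:15 UTC − 7h = 19:15 Norua Republic (rolling into the previous day, 28 February 2030).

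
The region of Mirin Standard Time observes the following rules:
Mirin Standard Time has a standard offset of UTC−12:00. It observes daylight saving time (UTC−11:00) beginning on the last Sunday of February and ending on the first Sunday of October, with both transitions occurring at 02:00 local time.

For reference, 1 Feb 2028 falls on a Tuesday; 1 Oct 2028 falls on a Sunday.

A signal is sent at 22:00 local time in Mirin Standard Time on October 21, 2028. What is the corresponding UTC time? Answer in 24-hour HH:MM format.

1 February 2028 is a Tuesday, so Sundays fall on 6, 13, 20, 27; the last is February 27.
1 October 2028 is a Sunday, so the first Sunday is October 1.
Daylight saving runs 27 February – 1 October; October 21, 2028 is outside that window, so Mirin Standard Time is on standard time at UTC−12:00.
22:00 local + 12h = 10:00 UTC (rolling into the next day, 22 October 2028).

10:00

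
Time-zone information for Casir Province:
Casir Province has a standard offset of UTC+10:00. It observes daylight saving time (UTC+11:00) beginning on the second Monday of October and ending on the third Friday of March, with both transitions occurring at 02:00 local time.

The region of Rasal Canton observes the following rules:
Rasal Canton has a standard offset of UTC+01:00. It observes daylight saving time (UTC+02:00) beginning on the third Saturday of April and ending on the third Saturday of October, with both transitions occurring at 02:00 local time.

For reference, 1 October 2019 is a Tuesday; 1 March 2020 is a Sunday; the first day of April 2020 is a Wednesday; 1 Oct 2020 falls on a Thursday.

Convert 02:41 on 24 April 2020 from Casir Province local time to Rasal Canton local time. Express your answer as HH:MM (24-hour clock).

18:41

1 October 2019 is a Tuesday, so the first Monday is October 7 and the second is October 14.
1 March 2020 is a Sunday, so the first Friday is March 6 and the third is March 20.
Daylight saving runs 14 October 2019 – 20 March 2020; 24 April 2020 is outside that window, so Casir Province is on standard time at UTC+10:00.
02:41 Casir Province − 10h = 16:41 UTC (rolling into the previous day, 23 April 2020).
1 April 2020 is a Wednesday, so the first Saturday is April 4 and the third is April 18.
1 October 2020 is a Thursday, so the first Saturday is October 3 and the third is October 17.
At the standard offset (UTC+01:00), 16:41 UTC + 1h = 17:41 Rasal Canton standard time.
Daylight saving runs 18 April – 17 October; the standard-time date in Rasal Canton, 23 April 2020, is inside that window, so Rasal Canton is at UTC+02:00.
16:41 UTC + 2h = 18:41 Rasal Canton.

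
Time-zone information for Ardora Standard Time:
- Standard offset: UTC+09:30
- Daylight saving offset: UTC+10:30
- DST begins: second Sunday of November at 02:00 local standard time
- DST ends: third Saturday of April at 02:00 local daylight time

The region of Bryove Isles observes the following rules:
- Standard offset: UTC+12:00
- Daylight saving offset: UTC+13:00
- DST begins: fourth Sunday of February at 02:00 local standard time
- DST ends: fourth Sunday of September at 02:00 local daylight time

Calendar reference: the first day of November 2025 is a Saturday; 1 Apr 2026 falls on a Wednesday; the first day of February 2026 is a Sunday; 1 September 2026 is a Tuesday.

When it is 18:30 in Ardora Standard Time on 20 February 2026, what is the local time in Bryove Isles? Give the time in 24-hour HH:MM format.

1 November 2025 is a Saturday, so the first Sunday is November 2 and the second is November 9.
1 April 2026 is a Wednesday, so the first Saturday is April 4 and the third is April 18.
20 February 2026 falls between 9 November 2025 and 18 April 2026, so daylight saving is in effect and Ardora Standard Time is at UTC+10:30.
18:30 Ardora Standard Time − 10h30m = 08:00 UTC.
1 February 2026 is a Sunday, so the first Sunday is February 1 and the fourth is February 22.
1 September 2026 is a Tuesday, so the first Sunday is September 6 and the fourth is September 27.
At the standard offset (UTC+12:00), 08:00 UTC + 12h = 20:00 Bryove Isles standard time.
The standard-time date in Bryove Isles, 20 February 2026, does not fall between 22 February and 27 September, so daylight saving is not in effect and Bryove Isles is at UTC+12:00.
08:00 UTC + 12h = 20:00 Bryove Isles.

20:00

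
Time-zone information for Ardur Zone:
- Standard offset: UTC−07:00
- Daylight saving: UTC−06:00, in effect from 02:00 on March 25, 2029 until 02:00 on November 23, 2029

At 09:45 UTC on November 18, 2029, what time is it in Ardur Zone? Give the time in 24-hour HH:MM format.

At the standard offset (UTC−07:00), 09:45 UTC − 7h = 02:45 Ardur Zone standard time.
The standard-time date in Ardur Zone, November 18, 2029, lies within the daylight-saving period (25 March – 23 November), so Ardur Zone is on daylight time, UTC−06:00.
09:45 UTC − 6h = 03:45 local.

03:45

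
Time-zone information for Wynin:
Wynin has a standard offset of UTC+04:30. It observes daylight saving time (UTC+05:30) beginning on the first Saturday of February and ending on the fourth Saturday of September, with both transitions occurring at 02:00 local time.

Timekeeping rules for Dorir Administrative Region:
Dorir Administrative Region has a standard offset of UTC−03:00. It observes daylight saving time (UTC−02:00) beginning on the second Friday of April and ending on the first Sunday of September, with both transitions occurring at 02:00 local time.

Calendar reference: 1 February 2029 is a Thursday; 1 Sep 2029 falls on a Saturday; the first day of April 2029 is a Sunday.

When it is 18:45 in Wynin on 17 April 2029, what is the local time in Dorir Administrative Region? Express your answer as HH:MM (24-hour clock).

1 February 2029 is a Thursday, so the first Saturday is February 3.
1 September 2029 is a Saturday, so the first Saturday is September 1 and the fourth is September 22.
17 April 2029 falls between 3 February and 22 September, so daylight saving is in effect and Wynin is at UTC+05:30.
18:45 Wynin − 5h30m = 13:15 UTC.
1 April 2029 is a Sunday, so the first Friday is April 6 and the second is April 13.
1 September 2029 is a Saturday, so the first Sunday is September 2.
At the standard offset (UTC−03:00), 13:15 UTC − 3h = 10:15 Dorir Administrative Region standard time.
Daylight saving runs 13 April – 2 September; the standard-time date in Dorir Administrative Region, 17 April 2029, is inside that window, so Dorir Administrative Region is at UTC−02:00.
13:15 UTC − 2h = 11:15 Dorir Administrative Region.

11:15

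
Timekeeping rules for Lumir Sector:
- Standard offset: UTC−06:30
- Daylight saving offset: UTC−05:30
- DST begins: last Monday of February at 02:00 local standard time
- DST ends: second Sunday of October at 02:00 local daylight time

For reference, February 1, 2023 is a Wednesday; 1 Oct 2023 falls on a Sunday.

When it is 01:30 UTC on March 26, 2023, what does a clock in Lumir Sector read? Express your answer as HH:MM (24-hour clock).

20:00

1 February 2023 is a Wednesday, so Mondays fall on 6, 13, 20, 27; the last is February 27.
1 October 2023 is a Sunday, so the first Sunday is October 1 and the second is October 8.
At the standard offset (UTC−06:30), 01:30 UTC − 6h30m = 19:00 Lumir Sector standard time (rolling into the previous day, 25 March 2023).
The standard-time date in Lumir Sector, March 25, 2023, falls between 27 February and 8 October, so daylight saving is in effect and Lumir Sector is at UTC−05:30.
01:30 UTC − 5h30m = 20:00 local (rolling into the previous day, 25 March 2023).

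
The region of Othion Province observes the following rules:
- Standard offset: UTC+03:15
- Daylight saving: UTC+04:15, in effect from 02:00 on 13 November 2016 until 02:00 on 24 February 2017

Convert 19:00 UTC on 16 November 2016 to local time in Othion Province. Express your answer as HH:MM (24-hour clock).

At the standard offset (UTC+03:15), 19:00 UTC + 3h15m = 22:15 Othion Province standard time.
The standard-time date in Othion Province, 16 November 2016, falls between 13 November 2016 and 24 February 2017, so daylight saving is in effect and Othion Province is at UTC+04:15.
19:00 UTC + 4h15m = 23:15 local.

23:15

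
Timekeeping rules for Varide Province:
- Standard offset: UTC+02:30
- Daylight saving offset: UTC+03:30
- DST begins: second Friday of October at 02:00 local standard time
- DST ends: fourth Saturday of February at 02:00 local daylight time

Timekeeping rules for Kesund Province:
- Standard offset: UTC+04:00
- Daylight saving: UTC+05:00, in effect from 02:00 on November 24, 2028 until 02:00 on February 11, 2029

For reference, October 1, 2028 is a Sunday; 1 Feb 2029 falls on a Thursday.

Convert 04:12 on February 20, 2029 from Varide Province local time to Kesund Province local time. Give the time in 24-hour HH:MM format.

1 October 2028 is a Sunday, so the first Friday is October 6 and the second is October 13.
1 February 2029 is a Thursday, so the first Saturday is February 3 and the fourth is February 24.
February 20, 2029 lies within the daylight-saving period (13 October 2028 – 24 February 2029), so Varide Province is on daylight time, UTC+03:30.
04:12 Varide Province − 3h30m = 00:42 UTC.
At the standard offset (UTC+04:00), 00:42 UTC + 4h = 04:42 Kesund Province standard time.
The standard-time date in Kesund Province, February 20, 2029, does not fall between 24 November 2028 and 11 February 2029, so daylight saving is not in effect and Kesund Province is at UTC+04:00.
00:42 UTC + 4h = 04:42 Kesund Province.

04:42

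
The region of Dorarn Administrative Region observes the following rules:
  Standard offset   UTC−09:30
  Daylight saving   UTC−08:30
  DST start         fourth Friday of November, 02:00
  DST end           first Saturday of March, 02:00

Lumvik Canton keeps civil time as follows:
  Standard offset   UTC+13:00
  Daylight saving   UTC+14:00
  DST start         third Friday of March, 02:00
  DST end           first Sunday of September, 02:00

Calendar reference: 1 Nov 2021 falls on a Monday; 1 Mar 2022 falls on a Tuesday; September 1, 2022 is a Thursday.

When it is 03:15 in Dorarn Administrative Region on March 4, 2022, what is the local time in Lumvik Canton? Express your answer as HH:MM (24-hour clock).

00:45

1 November 2021 is a Monday, so the first Friday is November 5 and the fourth is November 26.
1 March 2022 is a Tuesday, so the first Saturday is March 5.
Daylight saving runs 26 November 2021 – 5 March 2022; March 4, 2022 is inside that window, so Dorarn Administrative Region is at UTC−08:30.
03:15 Dorarn Administrative Region + 8h30m = 11:45 UTC.
1 March 2022 is a Tuesday, so the first Friday is March 4 and the third is March 18.
1 September 2022 is a Thursday, so the first Sunday is September 4.
At the standard offset (UTC+13:00), 11:45 UTC + 13h = 00:45 Lumvik Canton standard time (rolling into the next day, 5 March 2022).
The standard-time date in Lumvik Canton, March 5, 2022, is outside the daylight-saving period (18 March – 4 September), so Lumvik Canton is on standard time, UTC+13:00.
11:45 UTC + 13h = 00:45 Lumvik Canton (rolling into the next day, 5 March 2022).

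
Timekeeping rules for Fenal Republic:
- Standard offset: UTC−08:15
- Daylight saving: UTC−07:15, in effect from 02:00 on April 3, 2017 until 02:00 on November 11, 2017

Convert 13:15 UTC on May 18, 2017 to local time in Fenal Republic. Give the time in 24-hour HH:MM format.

At the standard offset (UTC−08:15), 13:15 UTC − 8h15m = 05:00 Fenal Republic standard time.
The standard-time date in Fenal Republic, May 18, 2017, lies within the daylight-saving period (3 April – 11 November), so Fenal Republic is on daylight time, UTC−07:15.
13:15 UTC − 7h15m = 06:00 local.

06:00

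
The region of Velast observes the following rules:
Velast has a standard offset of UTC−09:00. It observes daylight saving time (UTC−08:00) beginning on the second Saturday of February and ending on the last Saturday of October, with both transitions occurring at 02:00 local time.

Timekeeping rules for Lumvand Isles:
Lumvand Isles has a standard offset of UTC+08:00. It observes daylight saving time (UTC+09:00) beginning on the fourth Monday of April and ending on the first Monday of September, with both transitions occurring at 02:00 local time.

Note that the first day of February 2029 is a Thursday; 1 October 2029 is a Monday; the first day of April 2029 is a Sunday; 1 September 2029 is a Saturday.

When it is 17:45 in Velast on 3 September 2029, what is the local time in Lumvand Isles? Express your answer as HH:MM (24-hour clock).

09:45

1 February 2029 is a Thursday, so the first Saturday is February 3 and the second is February 10.
1 October 2029 is a Monday, so Saturdays fall on 6, 13, 20, 27; the last is October 27.
3 September 2029 lies within the daylight-saving period (10 February – 27 October), so Velast is on daylight time, UTC−08:00.
17:45 Velast + 8h = 01:45 UTC (rolling into the next day, 4 September 2029).
1 April 2029 is a Sunday, so the first Monday is April 2 and the fourth is April 23.
1 September 2029 is a Saturday, so the first Monday is September 3.
At the standard offset (UTC+08:00), 01:45 UTC + 8h = 09:45 Lumvand Isles standard time.
The standard-time date in Lumvand Isles, 4 September 2029, does not fall between 23 April and 3 September, so daylight saving is not in effect and Lumvand Isles is at UTC+08:00.
01:45 UTC + 8h = 09:45 Lumvand Isles.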